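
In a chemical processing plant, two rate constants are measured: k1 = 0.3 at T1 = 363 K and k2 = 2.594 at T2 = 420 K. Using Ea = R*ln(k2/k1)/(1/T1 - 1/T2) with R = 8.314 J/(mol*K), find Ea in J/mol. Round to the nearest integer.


Ea = R * ln(k2/k1) / (1/T1 - 1/T2)
ln(k2/k1) = ln(2.594/0.3) = 2.1571739
1/T1 - 1/T2 = 1/363 - 1/420 = 0.000373868556
Ea = 8.314 * 2.1571739 / 0.000373868556
Ea = 47971 J/mol


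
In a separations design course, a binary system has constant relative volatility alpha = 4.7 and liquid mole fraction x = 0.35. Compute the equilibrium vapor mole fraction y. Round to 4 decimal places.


y = alpha*x / (1 + (alpha-1)*x)
y = 4.7*0.35 / (1 + (4.7-1)*0.35)
y = 1.645 / (1 + 1.295)
y = 1.645 / 2.295
y = 0.7168


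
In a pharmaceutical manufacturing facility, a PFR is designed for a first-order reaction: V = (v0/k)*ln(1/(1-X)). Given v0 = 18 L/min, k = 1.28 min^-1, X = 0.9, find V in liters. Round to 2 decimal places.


V = (v0/k) * ln(1/(1-X))
V = (18/1.28) * ln(1/(1-0.9))
V = 14.0625 * ln(10.0)
V = 14.0625 * 2.302585
V = 32.38 L


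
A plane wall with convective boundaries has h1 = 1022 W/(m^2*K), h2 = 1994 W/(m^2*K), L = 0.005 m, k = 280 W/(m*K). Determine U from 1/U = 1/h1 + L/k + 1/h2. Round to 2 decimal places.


1/U = 1/h1 + L/k + 1/h2
1/U = 1/1022 + 0.005/280 + 1/1994
1/U = 0.0009784736 + 1.78571e-05 + 0.0005015045
1/U = 0.0014978352
U = 667.63 W/(m^2*K)


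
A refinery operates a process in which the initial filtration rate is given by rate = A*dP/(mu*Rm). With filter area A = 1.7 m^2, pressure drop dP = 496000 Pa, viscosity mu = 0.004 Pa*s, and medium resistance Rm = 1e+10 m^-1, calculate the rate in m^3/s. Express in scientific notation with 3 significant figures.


rate = A * dP / (mu * Rm)
rate = 1.7 * 496000 / (0.004 * 1e+10)
rate = 843200.0 / 4.000e+07
rate = 2.11e-02 m^3/s


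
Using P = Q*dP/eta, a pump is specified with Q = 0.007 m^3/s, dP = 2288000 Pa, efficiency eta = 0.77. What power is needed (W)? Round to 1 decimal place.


P = Q * dP / eta
P = 0.007 * 2288000 / 0.77
P = 16016.0 / 0.77
P = 20800.0 W


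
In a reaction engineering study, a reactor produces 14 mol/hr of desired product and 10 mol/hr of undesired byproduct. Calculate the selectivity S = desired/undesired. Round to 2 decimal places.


S = desired product rate / undesired product rate
S = 14 / 10
S = 1.40


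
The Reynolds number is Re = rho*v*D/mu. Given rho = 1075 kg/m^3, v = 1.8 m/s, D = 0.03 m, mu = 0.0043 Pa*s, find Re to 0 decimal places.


Re = rho * v * D / mu
Re = 1075 * 1.8 * 0.03 / 0.0043
Re = 58.05 / 0.0043
Re = 13500


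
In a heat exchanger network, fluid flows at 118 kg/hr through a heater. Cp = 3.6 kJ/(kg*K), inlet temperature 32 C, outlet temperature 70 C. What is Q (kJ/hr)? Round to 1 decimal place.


Q = m_dot * Cp * (T2 - T1)
Q = 118 * 3.6 * (70 - 32)
Q = 118 * 3.6 * 38
Q = 16142.4 kJ/hr


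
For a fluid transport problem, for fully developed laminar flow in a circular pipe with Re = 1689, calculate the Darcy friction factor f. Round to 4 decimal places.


f = 64 / Re
f = 64 / 1689
f = 0.0379


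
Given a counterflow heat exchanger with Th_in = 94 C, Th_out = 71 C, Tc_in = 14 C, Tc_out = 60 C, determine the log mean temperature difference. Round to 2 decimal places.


dT1 = Th_in - Tc_out = 94 - 60 = 34
dT2 = Th_out - Tc_in = 71 - 14 = 57
LMTD = (dT1 - dT2) / ln(dT1/dT2)
LMTD = (34 - 57) / ln(34/57)
LMTD = 44.51 K


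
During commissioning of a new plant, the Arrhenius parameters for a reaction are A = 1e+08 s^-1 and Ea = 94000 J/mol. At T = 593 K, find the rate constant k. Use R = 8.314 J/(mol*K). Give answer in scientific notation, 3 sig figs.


k = A * exp(-Ea/(R*T))
k = 1e+08 * exp(-94000 / (8.314 * 593))
k = 1e+08 * exp(-19.066156)
k = 5.24e-01


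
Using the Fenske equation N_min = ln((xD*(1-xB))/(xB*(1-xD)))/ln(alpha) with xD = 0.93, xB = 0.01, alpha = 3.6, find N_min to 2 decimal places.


N_min = ln((xD*(1-xB))/(xB*(1-xD))) / ln(alpha)
Numerator inside ln: 0.9207 / 0.0007 = 1315.285714
ln(1315.285714) = 7.181809
ln(alpha) = ln(3.6) = 1.280934
N_min = 7.181809 / 1.280934 = 5.61


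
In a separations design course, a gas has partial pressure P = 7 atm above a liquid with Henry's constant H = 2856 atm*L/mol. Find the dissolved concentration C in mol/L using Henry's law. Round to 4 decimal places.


C = P / H
C = 7 / 2856
C = 0.0025 mol/L


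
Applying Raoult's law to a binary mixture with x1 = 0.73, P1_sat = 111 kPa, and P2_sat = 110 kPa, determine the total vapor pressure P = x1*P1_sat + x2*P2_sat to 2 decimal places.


P = x1*P1_sat + x2*P2_sat
x2 = 1 - x1 = 1 - 0.73 = 0.27
P = 0.73*111 + 0.27*110
P = 81.03 + 29.7
P = 110.73 kPa


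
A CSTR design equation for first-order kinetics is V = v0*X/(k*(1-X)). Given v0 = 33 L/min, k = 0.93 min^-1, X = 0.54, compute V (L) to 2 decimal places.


V = v0 * X / (k * (1 - X))
V = 33 * 0.54 / (0.93 * (1 - 0.54))
V = 17.82 / (0.93 * 0.46)
V = 17.82 / 0.4278
V = 41.65 L


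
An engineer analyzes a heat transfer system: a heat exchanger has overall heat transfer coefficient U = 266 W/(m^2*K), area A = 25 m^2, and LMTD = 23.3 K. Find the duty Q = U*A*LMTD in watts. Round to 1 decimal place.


Q = U * A * LMTD
Q = 266 * 25 * 23.3
Q = 154945.0 W


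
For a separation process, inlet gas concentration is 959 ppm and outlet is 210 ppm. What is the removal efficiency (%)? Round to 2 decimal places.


Efficiency = (G_in - G_out) / G_in * 100%
Efficiency = (959 - 210) / 959 * 100
Efficiency = 749 / 959 * 100
Efficiency = 78.10%


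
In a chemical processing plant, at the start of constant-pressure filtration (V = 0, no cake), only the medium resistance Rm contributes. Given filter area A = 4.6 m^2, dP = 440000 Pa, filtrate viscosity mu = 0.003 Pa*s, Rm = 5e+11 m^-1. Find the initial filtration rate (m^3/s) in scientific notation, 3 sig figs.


rate = A * dP / (mu * Rm)
rate = 4.6 * 440000 / (0.003 * 5e+11)
rate = 2024000.0 / 1.500e+09
rate = 1.35e-03 m^3/s


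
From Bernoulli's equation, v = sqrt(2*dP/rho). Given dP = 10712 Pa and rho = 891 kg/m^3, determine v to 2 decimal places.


v = sqrt(2*dP/rho)
v = sqrt(2*10712/891)
v = sqrt(24.044893)
v = 4.90 m/s


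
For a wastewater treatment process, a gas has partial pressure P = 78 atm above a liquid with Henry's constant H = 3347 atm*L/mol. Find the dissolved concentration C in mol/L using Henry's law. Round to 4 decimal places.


C = P / H
C = 78 / 3347
C = 0.0233 mol/L


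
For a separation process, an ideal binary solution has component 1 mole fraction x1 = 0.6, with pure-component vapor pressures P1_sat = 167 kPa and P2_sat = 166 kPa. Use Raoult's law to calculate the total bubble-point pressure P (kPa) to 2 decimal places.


P = x1*P1_sat + x2*P2_sat
x2 = 1 - x1 = 1 - 0.6 = 0.4
P = 0.6*167 + 0.4*166
P = 100.2 + 66.4
P = 166.60 kPa


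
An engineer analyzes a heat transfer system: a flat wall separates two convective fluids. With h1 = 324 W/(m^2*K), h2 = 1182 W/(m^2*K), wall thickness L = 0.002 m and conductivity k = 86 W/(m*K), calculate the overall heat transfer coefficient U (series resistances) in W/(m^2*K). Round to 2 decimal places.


1/U = 1/h1 + L/k + 1/h2
1/U = 1/324 + 0.002/86 + 1/1182
1/U = 0.0030864198 + 2.32558e-05 + 0.0008460237
1/U = 0.0039556993
U = 252.80 W/(m^2*K)


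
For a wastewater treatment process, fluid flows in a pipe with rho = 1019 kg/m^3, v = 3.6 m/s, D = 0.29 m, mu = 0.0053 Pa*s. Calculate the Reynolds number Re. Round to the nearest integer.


Re = rho * v * D / mu
Re = 1019 * 3.6 * 0.29 / 0.0053
Re = 1063.836 / 0.0053
Re = 200724


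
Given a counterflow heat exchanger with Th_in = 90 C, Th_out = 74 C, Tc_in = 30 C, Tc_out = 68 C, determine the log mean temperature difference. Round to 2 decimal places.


dT1 = Th_in - Tc_out = 90 - 68 = 22
dT2 = Th_out - Tc_in = 74 - 30 = 44
LMTD = (dT1 - dT2) / ln(dT1/dT2)
LMTD = (22 - 44) / ln(22/44)
LMTD = 31.74 K


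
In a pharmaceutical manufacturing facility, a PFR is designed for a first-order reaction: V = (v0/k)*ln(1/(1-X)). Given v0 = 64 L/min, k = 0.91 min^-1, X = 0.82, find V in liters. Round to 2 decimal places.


V = (v0/k) * ln(1/(1-X))
V = (64/0.91) * ln(1/(1-0.82))
V = 70.32967 * ln(5.555556)
V = 70.32967 * 1.714799
V = 120.60 L


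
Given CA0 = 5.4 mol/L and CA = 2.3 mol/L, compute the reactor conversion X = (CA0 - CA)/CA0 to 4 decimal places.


X = (CA0 - CA) / CA0
X = (5.4 - 2.3) / 5.4
X = 3.1 / 5.4
X = 0.5741


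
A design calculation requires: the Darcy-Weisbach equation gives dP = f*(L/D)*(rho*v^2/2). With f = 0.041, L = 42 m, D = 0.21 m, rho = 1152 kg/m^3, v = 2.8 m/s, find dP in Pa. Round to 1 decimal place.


dP = f * (L/D) * (rho*v^2/2)
dP = 0.041 * (42/0.21) * (1152*2.8^2/2)
L/D = 200.0
rho*v^2/2 = 1152*7.84/2 = 4515.84
dP = 0.041 * 200.0 * 4515.84
dP = 37029.9 Pa


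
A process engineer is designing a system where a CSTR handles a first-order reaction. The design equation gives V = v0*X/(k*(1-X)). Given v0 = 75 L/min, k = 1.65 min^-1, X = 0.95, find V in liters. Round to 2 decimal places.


V = v0 * X / (k * (1 - X))
V = 75 * 0.95 / (1.65 * (1 - 0.95))
V = 71.25 / (1.65 * 0.05)
V = 71.25 / 0.0825
V = 863.64 L


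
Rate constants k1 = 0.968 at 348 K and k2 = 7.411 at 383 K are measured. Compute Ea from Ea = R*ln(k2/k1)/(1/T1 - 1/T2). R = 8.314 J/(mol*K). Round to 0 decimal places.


Ea = R * ln(k2/k1) / (1/T1 - 1/T2)
ln(k2/k1) = ln(7.411/0.968) = 2.0354886
1/T1 - 1/T2 = 1/348 - 1/383 = 0.000262597161
Ea = 8.314 * 2.0354886 / 0.000262597161
Ea = 64445 J/mol


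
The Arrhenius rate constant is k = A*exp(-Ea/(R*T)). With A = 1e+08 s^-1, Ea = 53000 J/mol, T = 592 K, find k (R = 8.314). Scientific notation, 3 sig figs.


k = A * exp(-Ea/(R*T))
k = 1e+08 * exp(-53000 / (8.314 * 592))
k = 1e+08 * exp(-10.768226)
k = 2.11e+03


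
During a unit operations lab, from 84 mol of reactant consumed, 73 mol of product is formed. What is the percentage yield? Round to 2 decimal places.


Yield = (moles product / moles consumed) * 100%
Yield = (73 / 84) * 100
Yield = 0.869 * 100
Yield = 86.90%


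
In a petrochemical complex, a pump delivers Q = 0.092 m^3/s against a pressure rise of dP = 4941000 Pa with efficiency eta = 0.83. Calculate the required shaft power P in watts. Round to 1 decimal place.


P = Q * dP / eta
P = 0.092 * 4941000 / 0.83
P = 454572.0 / 0.83
P = 547677.1 W


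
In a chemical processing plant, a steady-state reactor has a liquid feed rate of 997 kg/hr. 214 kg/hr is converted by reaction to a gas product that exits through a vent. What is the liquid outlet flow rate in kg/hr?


Steady-state mass balance on the main outlet: F_out = F_in - F_removed
F_out = 997 - 214
F_out = 783 kg/hr


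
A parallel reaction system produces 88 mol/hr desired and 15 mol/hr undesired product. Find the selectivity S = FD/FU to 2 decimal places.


S = desired product rate / undesired product rate
S = 88 / 15
S = 5.87


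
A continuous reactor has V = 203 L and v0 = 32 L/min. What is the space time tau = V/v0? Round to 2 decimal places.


tau = V / v0
tau = 203 / 32
tau = 6.34 min


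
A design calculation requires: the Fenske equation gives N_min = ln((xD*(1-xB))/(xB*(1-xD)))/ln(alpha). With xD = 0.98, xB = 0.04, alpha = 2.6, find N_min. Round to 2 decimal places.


N_min = ln((xD*(1-xB))/(xB*(1-xD))) / ln(alpha)
Numerator inside ln: 0.9408 / 0.0008 = 1176.0
ln(1176.0) = 7.069874
ln(alpha) = ln(2.6) = 0.955511
N_min = 7.069874 / 0.955511 = 7.40


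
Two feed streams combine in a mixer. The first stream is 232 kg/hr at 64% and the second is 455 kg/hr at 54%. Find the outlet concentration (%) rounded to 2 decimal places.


Mass balance on solute: F1*x1 + F2*x2 = F3*x3
F3 = F1 + F2 = 232 + 455 = 687 kg/hr
x3 = (F1*x1 + F2*x2)/F3
x3 = (232*0.64 + 455*0.54) / 687
x3 = 57.38%


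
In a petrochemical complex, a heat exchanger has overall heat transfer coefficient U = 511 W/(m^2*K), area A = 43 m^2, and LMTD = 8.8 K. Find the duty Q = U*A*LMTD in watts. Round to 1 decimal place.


Q = U * A * LMTD
Q = 511 * 43 * 8.8
Q = 193362.4 W


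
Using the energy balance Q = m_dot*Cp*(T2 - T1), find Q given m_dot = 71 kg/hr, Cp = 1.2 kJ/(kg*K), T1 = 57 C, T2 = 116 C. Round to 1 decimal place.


Q = m_dot * Cp * (T2 - T1)
Q = 71 * 1.2 * (116 - 57)
Q = 71 * 1.2 * 59
Q = 5026.8 kJ/hr


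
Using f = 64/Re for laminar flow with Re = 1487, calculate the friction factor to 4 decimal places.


f = 64 / Re
f = 64 / 1487
f = 0.0430


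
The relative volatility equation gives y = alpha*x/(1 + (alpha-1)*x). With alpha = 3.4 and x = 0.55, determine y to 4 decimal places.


y = alpha*x / (1 + (alpha-1)*x)
y = 3.4*0.55 / (1 + (3.4-1)*0.55)
y = 1.87 / (1 + 1.32)
y = 1.87 / 2.32
y = 0.8060


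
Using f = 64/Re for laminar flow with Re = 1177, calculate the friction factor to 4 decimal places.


f = 64 / Re
f = 64 / 1177
f = 0.0544


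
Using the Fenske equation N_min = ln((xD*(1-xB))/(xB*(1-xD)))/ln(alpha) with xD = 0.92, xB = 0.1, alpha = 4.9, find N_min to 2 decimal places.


N_min = ln((xD*(1-xB))/(xB*(1-xD))) / ln(alpha)
Numerator inside ln: 0.828 / 0.008 = 103.5
ln(103.5) = 4.639572
ln(alpha) = ln(4.9) = 1.589235
N_min = 4.639572 / 1.589235 = 2.92


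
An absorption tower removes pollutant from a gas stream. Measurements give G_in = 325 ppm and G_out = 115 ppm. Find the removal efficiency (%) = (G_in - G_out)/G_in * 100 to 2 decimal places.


Efficiency = (G_in - G_out) / G_in * 100%
Efficiency = (325 - 115) / 325 * 100
Efficiency = 210 / 325 * 100
Efficiency = 64.62%


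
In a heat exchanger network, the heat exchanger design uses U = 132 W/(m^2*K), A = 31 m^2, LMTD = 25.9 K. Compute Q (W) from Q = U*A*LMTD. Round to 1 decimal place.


Q = U * A * LMTD
Q = 132 * 31 * 25.9
Q = 105982.8 W


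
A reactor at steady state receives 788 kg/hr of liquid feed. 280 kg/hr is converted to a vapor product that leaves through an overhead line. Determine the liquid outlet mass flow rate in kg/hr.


Steady-state mass balance on the main outlet: F_out = F_in - F_removed
F_out = 788 - 280
F_out = 508 kg/hr


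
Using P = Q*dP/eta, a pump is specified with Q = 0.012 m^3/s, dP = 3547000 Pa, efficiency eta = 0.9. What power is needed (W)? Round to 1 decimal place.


P = Q * dP / eta
P = 0.012 * 3547000 / 0.9
P = 42564.0 / 0.9
P = 47293.3 W


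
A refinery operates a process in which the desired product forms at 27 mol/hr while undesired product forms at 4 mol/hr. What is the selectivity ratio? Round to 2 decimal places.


S = desired product rate / undesired product rate
S = 27 / 4
S = 6.75


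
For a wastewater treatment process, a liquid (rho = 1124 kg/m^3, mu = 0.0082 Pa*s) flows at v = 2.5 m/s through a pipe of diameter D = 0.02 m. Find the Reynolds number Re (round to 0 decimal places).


Re = rho * v * D / mu
Re = 1124 * 2.5 * 0.02 / 0.0082
Re = 56.2 / 0.0082
Re = 6854


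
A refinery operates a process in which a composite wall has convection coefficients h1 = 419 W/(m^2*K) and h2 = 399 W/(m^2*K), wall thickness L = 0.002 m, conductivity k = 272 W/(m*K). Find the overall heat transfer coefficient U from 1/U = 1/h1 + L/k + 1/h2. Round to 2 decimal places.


1/U = 1/h1 + L/k + 1/h2
1/U = 1/419 + 0.002/272 + 1/399
1/U = 0.0023866348 + 7.3529e-06 + 0.0025062657
1/U = 0.0049002534
U = 204.07 W/(m^2*K)


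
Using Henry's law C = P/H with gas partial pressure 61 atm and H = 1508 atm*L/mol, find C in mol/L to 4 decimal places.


C = P / H
C = 61 / 1508
C = 0.0405 mol/L


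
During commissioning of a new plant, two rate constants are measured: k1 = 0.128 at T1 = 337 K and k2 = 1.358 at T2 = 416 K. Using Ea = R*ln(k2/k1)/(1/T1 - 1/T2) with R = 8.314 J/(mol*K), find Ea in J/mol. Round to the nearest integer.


Ea = R * ln(k2/k1) / (1/T1 - 1/T2)
ln(k2/k1) = ln(1.358/0.128) = 2.361738
1/T1 - 1/T2 = 1/337 - 1/416 = 0.000563512897
Ea = 8.314 * 2.361738 / 0.000563512897
Ea = 34845 J/mol


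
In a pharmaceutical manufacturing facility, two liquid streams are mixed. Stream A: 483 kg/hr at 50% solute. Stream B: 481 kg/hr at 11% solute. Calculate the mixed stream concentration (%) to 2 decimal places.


Mass balance on solute: F1*x1 + F2*x2 = F3*x3
F3 = F1 + F2 = 483 + 481 = 964 kg/hr
x3 = (F1*x1 + F2*x2)/F3
x3 = (483*0.5 + 481*0.11) / 964
x3 = 30.54%


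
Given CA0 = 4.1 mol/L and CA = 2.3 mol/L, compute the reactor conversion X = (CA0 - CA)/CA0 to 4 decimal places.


X = (CA0 - CA) / CA0
X = (4.1 - 2.3) / 4.1
X = 1.8 / 4.1
X = 0.4390


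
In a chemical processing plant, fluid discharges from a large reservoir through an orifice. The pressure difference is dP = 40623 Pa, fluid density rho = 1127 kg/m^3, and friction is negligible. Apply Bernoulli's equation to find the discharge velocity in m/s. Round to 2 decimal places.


v = sqrt(2*dP/rho)
v = sqrt(2*40623/1127)
v = sqrt(72.090506)
v = 8.49 m/s


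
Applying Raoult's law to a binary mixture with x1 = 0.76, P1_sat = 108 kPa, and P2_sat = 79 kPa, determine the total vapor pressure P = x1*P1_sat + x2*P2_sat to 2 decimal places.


P = x1*P1_sat + x2*P2_sat
x2 = 1 - x1 = 1 - 0.76 = 0.24
P = 0.76*108 + 0.24*79
P = 82.08 + 18.96
P = 101.04 kPa


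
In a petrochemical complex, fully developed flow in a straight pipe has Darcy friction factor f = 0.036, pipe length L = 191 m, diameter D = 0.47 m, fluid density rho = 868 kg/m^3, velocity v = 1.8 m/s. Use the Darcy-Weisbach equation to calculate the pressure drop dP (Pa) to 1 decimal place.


dP = f * (L/D) * (rho*v^2/2)
dP = 0.036 * (191/0.47) * (868*1.8^2/2)
L/D = 406.38297872
rho*v^2/2 = 868*3.24/2 = 1406.16
dP = 0.036 * 406.38297872 * 1406.16
dP = 20571.8 Pa


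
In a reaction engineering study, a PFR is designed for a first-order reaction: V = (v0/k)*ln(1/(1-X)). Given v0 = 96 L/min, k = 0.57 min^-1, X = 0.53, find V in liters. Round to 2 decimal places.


V = (v0/k) * ln(1/(1-X))
V = (96/0.57) * ln(1/(1-0.53))
V = 168.421053 * ln(2.12766)
V = 168.421053 * 0.755023
V = 127.16 L


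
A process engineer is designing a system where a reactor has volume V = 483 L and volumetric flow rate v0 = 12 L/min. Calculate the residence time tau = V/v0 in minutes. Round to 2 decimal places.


tau = V / v0
tau = 483 / 12
tau = 40.25 min


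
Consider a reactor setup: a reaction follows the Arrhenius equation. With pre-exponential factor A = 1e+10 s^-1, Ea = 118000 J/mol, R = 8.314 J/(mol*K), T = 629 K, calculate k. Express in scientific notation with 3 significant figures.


k = A * exp(-Ea/(R*T))
k = 1e+10 * exp(-118000 / (8.314 * 629))
k = 1e+10 * exp(-22.564273)
k = 1.59e+00


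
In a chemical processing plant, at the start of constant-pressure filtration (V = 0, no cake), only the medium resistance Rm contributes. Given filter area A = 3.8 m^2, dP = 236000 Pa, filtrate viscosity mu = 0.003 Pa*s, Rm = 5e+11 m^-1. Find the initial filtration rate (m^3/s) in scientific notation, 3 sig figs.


rate = A * dP / (mu * Rm)
rate = 3.8 * 236000 / (0.003 * 5e+11)
rate = 896800.0 / 1.500e+09
rate = 5.98e-04 m^3/s


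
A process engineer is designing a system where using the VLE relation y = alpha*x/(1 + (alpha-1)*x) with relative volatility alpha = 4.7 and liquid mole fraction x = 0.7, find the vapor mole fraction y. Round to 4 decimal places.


y = alpha*x / (1 + (alpha-1)*x)
y = 4.7*0.7 / (1 + (4.7-1)*0.7)
y = 3.29 / (1 + 2.59)
y = 3.29 / 3.59
y = 0.9164


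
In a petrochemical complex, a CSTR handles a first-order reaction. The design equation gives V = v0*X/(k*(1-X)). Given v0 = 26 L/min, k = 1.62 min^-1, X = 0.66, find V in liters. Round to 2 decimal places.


V = v0 * X / (k * (1 - X))
V = 26 * 0.66 / (1.62 * (1 - 0.66))
V = 17.16 / (1.62 * 0.34)
V = 17.16 / 0.5508
V = 31.15 L


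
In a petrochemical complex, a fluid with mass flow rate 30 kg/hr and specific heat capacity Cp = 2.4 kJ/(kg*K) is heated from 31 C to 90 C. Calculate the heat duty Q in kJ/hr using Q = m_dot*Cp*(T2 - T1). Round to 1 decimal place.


Q = m_dot * Cp * (T2 - T1)
Q = 30 * 2.4 * (90 - 31)
Q = 30 * 2.4 * 59
Q = 4248.0 kJ/hr


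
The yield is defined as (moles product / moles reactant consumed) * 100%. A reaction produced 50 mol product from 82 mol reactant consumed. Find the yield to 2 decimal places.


Yield = (moles product / moles consumed) * 100%
Yield = (50 / 82) * 100
Yield = 0.6098 * 100
Yield = 60.98%


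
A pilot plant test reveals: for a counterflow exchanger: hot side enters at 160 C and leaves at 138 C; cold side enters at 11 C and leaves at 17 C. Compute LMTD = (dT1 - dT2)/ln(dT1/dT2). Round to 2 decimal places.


dT1 = Th_in - Tc_out = 160 - 17 = 143
dT2 = Th_out - Tc_in = 138 - 11 = 127
LMTD = (dT1 - dT2) / ln(dT1/dT2)
LMTD = (143 - 127) / ln(143/127)
LMTD = 134.84 K


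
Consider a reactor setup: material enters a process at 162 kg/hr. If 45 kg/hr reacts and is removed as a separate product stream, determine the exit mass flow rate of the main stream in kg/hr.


Steady-state mass balance on the main outlet: F_out = F_in - F_removed
F_out = 162 - 45
F_out = 117 kg/hr


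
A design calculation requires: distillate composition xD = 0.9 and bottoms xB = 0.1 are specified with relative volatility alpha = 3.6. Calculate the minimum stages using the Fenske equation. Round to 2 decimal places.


N_min = ln((xD*(1-xB))/(xB*(1-xD))) / ln(alpha)
Numerator inside ln: 0.81 / 0.01 = 81.0
ln(81.0) = 4.394449
ln(alpha) = ln(3.6) = 1.280934
N_min = 4.394449 / 1.280934 = 3.43


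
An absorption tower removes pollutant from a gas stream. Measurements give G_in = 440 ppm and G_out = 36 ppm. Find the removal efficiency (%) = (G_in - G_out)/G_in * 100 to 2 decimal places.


Efficiency = (G_in - G_out) / G_in * 100%
Efficiency = (440 - 36) / 440 * 100
Efficiency = 404 / 440 * 100
Efficiency = 91.82%


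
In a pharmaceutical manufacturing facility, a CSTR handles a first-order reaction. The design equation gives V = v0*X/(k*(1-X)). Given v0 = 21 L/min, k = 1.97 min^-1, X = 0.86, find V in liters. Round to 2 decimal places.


V = v0 * X / (k * (1 - X))
V = 21 * 0.86 / (1.97 * (1 - 0.86))
V = 18.06 / (1.97 * 0.14)
V = 18.06 / 0.2758
V = 65.48 L


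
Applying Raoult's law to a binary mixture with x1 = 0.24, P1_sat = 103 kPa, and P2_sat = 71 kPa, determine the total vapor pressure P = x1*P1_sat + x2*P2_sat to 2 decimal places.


P = x1*P1_sat + x2*P2_sat
x2 = 1 - x1 = 1 - 0.24 = 0.76
P = 0.24*103 + 0.76*71
P = 24.72 + 53.96
P = 78.68 kPa


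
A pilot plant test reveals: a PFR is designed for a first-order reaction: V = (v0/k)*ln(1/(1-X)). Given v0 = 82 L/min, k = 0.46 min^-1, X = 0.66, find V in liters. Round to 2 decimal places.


V = (v0/k) * ln(1/(1-X))
V = (82/0.46) * ln(1/(1-0.66))
V = 178.26087 * ln(2.941176)
V = 178.26087 * 1.07881
V = 192.31 L


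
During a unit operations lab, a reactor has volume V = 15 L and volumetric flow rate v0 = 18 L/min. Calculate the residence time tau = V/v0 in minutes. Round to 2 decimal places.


tau = V / v0
tau = 15 / 18
tau = 0.83 min


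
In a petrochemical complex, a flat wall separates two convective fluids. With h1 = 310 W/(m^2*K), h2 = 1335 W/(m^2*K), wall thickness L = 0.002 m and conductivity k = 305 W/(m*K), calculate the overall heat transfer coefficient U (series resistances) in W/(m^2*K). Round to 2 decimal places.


1/U = 1/h1 + L/k + 1/h2
1/U = 1/310 + 0.002/305 + 1/1335
1/U = 0.0032258065 + 6.5574e-06 + 0.0007490637
1/U = 0.0039814276
U = 251.17 W/(m^2*K)


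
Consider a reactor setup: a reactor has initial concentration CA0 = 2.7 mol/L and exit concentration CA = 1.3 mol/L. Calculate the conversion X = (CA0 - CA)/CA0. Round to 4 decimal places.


X = (CA0 - CA) / CA0
X = (2.7 - 1.3) / 2.7
X = 1.4 / 2.7
X = 0.5185


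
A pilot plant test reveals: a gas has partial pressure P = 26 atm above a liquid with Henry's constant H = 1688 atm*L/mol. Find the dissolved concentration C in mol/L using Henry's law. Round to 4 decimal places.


C = P / H
C = 26 / 1688
C = 0.0154 mol/L


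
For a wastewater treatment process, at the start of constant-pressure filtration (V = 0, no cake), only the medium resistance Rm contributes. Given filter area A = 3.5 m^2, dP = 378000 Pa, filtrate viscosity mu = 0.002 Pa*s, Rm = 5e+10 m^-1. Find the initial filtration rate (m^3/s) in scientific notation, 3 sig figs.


rate = A * dP / (mu * Rm)
rate = 3.5 * 378000 / (0.002 * 5e+10)
rate = 1323000.0 / 1.000e+08
rate = 1.32e-02 m^3/s


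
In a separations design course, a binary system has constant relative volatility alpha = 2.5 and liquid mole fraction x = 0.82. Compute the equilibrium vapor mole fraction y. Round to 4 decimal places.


y = alpha*x / (1 + (alpha-1)*x)
y = 2.5*0.82 / (1 + (2.5-1)*0.82)
y = 2.05 / (1 + 1.23)
y = 2.05 / 2.23
y = 0.9193


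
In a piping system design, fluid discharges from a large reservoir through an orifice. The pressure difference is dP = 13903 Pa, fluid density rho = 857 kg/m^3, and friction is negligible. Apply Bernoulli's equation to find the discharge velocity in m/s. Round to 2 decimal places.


v = sqrt(2*dP/rho)
v = sqrt(2*13903/857)
v = sqrt(32.445741)
v = 5.70 m/s


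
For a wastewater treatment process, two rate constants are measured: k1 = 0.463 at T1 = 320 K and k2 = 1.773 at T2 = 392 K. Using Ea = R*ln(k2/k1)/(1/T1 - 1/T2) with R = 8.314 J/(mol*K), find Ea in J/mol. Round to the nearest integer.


Ea = R * ln(k2/k1) / (1/T1 - 1/T2)
ln(k2/k1) = ln(1.773/0.463) = 1.3427013
1/T1 - 1/T2 = 1/320 - 1/392 = 0.000573979592
Ea = 8.314 * 1.3427013 / 0.000573979592
Ea = 19449 J/mol


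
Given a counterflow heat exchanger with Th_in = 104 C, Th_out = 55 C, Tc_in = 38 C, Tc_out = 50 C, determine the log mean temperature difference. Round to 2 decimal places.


dT1 = Th_in - Tc_out = 104 - 50 = 54
dT2 = Th_out - Tc_in = 55 - 38 = 17
LMTD = (dT1 - dT2) / ln(dT1/dT2)
LMTD = (54 - 17) / ln(54/17)
LMTD = 32.01 K


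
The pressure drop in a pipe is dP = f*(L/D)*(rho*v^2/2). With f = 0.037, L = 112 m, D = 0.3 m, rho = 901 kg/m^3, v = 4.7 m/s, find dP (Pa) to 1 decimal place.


dP = f * (L/D) * (rho*v^2/2)
dP = 0.037 * (112/0.3) * (901*4.7^2/2)
L/D = 373.33333333
rho*v^2/2 = 901*22.09/2 = 9951.545
dP = 0.037 * 373.33333333 * 9951.545
dP = 137464.0 Pa


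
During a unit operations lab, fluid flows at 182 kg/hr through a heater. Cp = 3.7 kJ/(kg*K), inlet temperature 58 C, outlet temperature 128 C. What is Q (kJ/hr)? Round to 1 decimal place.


Q = m_dot * Cp * (T2 - T1)
Q = 182 * 3.7 * (128 - 58)
Q = 182 * 3.7 * 70
Q = 47138.0 kJ/hr


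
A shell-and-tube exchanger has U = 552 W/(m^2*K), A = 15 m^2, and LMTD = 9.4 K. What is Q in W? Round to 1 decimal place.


Q = U * A * LMTD
Q = 552 * 15 * 9.4
Q = 77832.0 W


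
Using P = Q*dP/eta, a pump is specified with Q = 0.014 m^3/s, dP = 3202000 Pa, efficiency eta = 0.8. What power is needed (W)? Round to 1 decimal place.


P = Q * dP / eta
P = 0.014 * 3202000 / 0.8
P = 44828.0 / 0.8
P = 56035.0 W


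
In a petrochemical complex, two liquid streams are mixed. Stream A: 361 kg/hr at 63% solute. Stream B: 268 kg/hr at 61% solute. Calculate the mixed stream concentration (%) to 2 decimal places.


Mass balance on solute: F1*x1 + F2*x2 = F3*x3
F3 = F1 + F2 = 361 + 268 = 629 kg/hr
x3 = (F1*x1 + F2*x2)/F3
x3 = (361*0.63 + 268*0.61) / 629
x3 = 62.15%


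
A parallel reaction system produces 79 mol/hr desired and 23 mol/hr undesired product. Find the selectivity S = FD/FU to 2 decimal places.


S = desired product rate / undesired product rate
S = 79 / 23
S = 3.43


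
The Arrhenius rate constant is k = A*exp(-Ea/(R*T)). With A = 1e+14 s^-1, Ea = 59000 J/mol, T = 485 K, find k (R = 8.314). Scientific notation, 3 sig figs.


k = A * exp(-Ea/(R*T))
k = 1e+14 * exp(-59000 / (8.314 * 485))
k = 1e+14 * exp(-14.631884)
k = 4.42e+07


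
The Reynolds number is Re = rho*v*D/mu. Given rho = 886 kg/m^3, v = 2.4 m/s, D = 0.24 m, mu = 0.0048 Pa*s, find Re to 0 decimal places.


Re = rho * v * D / mu
Re = 886 * 2.4 * 0.24 / 0.0048
Re = 510.336 / 0.0048
Re = 106320


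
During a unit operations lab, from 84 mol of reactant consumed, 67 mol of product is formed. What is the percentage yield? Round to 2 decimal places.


Yield = (moles product / moles consumed) * 100%
Yield = (67 / 84) * 100
Yield = 0.7976 * 100
Yield = 79.76%


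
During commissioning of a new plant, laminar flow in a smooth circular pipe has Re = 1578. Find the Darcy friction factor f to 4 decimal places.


f = 64 / Re
f = 64 / 1578
f = 0.0406


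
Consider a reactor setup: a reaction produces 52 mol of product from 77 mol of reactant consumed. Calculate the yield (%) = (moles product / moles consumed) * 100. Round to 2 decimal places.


Yield = (moles product / moles consumed) * 100%
Yield = (52 / 77) * 100
Yield = 0.6753 * 100
Yield = 67.53%


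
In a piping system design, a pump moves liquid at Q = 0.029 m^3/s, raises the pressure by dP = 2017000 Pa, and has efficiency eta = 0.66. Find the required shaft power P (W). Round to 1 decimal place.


P = Q * dP / eta
P = 0.029 * 2017000 / 0.66
P = 58493.0 / 0.66
P = 88625.8 W


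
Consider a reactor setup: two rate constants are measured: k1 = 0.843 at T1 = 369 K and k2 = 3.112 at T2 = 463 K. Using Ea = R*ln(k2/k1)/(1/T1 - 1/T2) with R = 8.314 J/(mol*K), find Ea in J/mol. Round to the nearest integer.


Ea = R * ln(k2/k1) / (1/T1 - 1/T2)
ln(k2/k1) = ln(3.112/0.843) = 1.3060539
1/T1 - 1/T2 = 1/369 - 1/463 = 0.000550199886
Ea = 8.314 * 1.3060539 / 0.000550199886
Ea = 19736 J/mol


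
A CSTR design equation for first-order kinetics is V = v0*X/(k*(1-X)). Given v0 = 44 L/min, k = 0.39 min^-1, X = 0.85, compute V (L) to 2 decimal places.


V = v0 * X / (k * (1 - X))
V = 44 * 0.85 / (0.39 * (1 - 0.85))
V = 37.4 / (0.39 * 0.15)
V = 37.4 / 0.0585
V = 639.32 L


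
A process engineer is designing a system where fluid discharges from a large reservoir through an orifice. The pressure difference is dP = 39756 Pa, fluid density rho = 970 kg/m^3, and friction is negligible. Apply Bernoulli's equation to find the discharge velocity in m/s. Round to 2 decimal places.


v = sqrt(2*dP/rho)
v = sqrt(2*39756/970)
v = sqrt(81.971134)
v = 9.05 m/s


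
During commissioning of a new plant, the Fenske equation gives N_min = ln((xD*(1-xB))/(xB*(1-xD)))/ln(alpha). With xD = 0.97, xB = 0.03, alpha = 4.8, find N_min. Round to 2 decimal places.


N_min = ln((xD*(1-xB))/(xB*(1-xD))) / ln(alpha)
Numerator inside ln: 0.9409 / 0.0009 = 1045.444444
ln(1045.444444) = 6.952197
ln(alpha) = ln(4.8) = 1.568616
N_min = 6.952197 / 1.568616 = 4.43


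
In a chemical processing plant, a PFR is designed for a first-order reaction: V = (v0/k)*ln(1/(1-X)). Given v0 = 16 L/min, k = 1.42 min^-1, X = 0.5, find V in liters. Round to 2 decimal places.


V = (v0/k) * ln(1/(1-X))
V = (16/1.42) * ln(1/(1-0.5))
V = 11.267606 * ln(2.0)
V = 11.267606 * 0.693147
V = 7.81 L


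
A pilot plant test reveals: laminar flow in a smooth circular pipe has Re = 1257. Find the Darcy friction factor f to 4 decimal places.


f = 64 / Re
f = 64 / 1257
f = 0.0509


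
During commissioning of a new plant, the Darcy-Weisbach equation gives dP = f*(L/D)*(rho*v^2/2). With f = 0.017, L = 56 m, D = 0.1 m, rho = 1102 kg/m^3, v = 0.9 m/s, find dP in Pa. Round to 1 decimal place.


dP = f * (L/D) * (rho*v^2/2)
dP = 0.017 * (56/0.1) * (1102*0.9^2/2)
L/D = 560.0
rho*v^2/2 = 1102*0.81/2 = 446.31
dP = 0.017 * 560.0 * 446.31
dP = 4248.9 Pa


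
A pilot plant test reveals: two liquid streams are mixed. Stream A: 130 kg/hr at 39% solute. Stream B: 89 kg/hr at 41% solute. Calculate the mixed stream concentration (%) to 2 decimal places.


Mass balance on solute: F1*x1 + F2*x2 = F3*x3
F3 = F1 + F2 = 130 + 89 = 219 kg/hr
x3 = (F1*x1 + F2*x2)/F3
x3 = (130*0.39 + 89*0.41) / 219
x3 = 39.81%


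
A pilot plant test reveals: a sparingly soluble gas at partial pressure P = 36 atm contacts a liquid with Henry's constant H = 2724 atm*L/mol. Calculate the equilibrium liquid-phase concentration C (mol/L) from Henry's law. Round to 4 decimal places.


C = P / H
C = 36 / 2724
C = 0.0132 mol/L


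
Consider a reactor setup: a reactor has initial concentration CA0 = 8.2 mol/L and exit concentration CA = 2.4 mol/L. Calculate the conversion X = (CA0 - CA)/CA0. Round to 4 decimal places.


X = (CA0 - CA) / CA0
X = (8.2 - 2.4) / 8.2
X = 5.8 / 8.2
X = 0.7073


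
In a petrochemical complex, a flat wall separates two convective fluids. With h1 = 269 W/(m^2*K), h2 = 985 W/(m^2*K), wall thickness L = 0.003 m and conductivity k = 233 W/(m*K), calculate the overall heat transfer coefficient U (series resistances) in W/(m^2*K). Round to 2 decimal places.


1/U = 1/h1 + L/k + 1/h2
1/U = 1/269 + 0.003/233 + 1/985
1/U = 0.0037174721 + 1.28755e-05 + 0.0010152284
1/U = 0.004745576
U = 210.72 W/(m^2*K)


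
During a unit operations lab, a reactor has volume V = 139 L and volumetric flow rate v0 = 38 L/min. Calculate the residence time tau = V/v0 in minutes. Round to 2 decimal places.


tau = V / v0
tau = 139 / 38
tau = 3.66 min


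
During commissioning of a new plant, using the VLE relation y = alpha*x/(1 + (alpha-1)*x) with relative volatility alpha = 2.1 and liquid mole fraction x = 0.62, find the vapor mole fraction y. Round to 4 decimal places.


y = alpha*x / (1 + (alpha-1)*x)
y = 2.1*0.62 / (1 + (2.1-1)*0.62)
y = 1.302 / (1 + 0.682)
y = 1.302 / 1.682
y = 0.7741


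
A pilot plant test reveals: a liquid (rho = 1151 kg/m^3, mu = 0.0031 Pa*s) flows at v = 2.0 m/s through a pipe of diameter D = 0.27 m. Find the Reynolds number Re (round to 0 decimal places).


Re = rho * v * D / mu
Re = 1151 * 2.0 * 0.27 / 0.0031
Re = 621.54 / 0.0031
Re = 200497


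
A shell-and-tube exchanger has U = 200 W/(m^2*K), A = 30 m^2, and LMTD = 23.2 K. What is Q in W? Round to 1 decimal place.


Q = U * A * LMTD
Q = 200 * 30 * 23.2
Q = 139200.0 W


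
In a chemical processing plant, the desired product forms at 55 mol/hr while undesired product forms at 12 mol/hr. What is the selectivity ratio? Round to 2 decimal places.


S = desired product rate / undesired product rate
S = 55 / 12
S = 4.58


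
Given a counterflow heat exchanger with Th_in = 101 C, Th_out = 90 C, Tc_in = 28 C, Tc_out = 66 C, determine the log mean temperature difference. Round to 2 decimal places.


dT1 = Th_in - Tc_out = 101 - 66 = 35
dT2 = Th_out - Tc_in = 90 - 28 = 62
LMTD = (dT1 - dT2) / ln(dT1/dT2)
LMTD = (35 - 62) / ln(35/62)
LMTD = 47.22 K


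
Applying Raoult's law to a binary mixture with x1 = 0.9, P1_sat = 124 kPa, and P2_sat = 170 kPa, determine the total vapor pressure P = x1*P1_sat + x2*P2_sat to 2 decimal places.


P = x1*P1_sat + x2*P2_sat
x2 = 1 - x1 = 1 - 0.9 = 0.1
P = 0.9*124 + 0.1*170
P = 111.6 + 17.0
P = 128.60 kPa


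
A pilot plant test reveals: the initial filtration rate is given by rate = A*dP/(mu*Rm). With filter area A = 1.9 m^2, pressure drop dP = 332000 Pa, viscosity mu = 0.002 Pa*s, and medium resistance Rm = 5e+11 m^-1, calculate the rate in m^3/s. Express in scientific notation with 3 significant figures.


rate = A * dP / (mu * Rm)
rate = 1.9 * 332000 / (0.002 * 5e+11)
rate = 630800.0 / 1.000e+09
rate = 6.31e-04 m^3/s


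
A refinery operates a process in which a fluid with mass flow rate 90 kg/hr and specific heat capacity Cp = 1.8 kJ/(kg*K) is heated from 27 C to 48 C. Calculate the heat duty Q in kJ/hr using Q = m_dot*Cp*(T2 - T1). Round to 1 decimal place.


Q = m_dot * Cp * (T2 - T1)
Q = 90 * 1.8 * (48 - 27)
Q = 90 * 1.8 * 21
Q = 3402.0 kJ/hr


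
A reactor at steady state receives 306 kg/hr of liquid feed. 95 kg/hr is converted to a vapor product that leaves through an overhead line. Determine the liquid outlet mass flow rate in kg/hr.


Steady-state mass balance on the main outlet: F_out = F_in - F_removed
F_out = 306 - 95
F_out = 211 kg/hr


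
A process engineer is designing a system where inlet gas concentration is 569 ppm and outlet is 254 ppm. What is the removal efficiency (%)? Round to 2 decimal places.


Efficiency = (G_in - G_out) / G_in * 100%
Efficiency = (569 - 254) / 569 * 100
Efficiency = 315 / 569 * 100
Efficiency = 55.36%


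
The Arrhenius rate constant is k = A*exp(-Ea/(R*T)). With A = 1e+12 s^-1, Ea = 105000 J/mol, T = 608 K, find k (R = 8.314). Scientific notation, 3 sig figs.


k = A * exp(-Ea/(R*T))
k = 1e+12 * exp(-105000 / (8.314 * 608))
k = 1e+12 * exp(-20.771875)
k = 9.53e+02


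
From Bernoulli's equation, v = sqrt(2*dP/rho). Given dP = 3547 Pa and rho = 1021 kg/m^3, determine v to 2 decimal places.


v = sqrt(2*dP/rho)
v = sqrt(2*3547/1021)
v = sqrt(6.94809)
v = 2.64 m/s


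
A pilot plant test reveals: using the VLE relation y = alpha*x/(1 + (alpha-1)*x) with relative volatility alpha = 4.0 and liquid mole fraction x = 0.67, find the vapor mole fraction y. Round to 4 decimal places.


y = alpha*x / (1 + (alpha-1)*x)
y = 4.0*0.67 / (1 + (4.0-1)*0.67)
y = 2.68 / (1 + 2.01)
y = 2.68 / 3.01
y = 0.8904


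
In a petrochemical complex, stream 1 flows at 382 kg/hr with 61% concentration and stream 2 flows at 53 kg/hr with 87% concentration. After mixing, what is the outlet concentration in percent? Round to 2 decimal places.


Mass balance on solute: F1*x1 + F2*x2 = F3*x3
F3 = F1 + F2 = 382 + 53 = 435 kg/hr
x3 = (F1*x1 + F2*x2)/F3
x3 = (382*0.61 + 53*0.87) / 435
x3 = 64.17%


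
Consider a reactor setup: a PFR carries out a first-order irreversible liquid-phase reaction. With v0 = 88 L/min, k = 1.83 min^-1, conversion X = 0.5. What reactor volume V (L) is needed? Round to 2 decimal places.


V = (v0/k) * ln(1/(1-X))
V = (88/1.83) * ln(1/(1-0.5))
V = 48.087432 * ln(2.0)
V = 48.087432 * 0.693147
V = 33.33 L


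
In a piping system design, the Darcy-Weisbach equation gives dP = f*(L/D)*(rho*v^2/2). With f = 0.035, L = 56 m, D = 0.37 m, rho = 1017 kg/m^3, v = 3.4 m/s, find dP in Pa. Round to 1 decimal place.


dP = f * (L/D) * (rho*v^2/2)
dP = 0.035 * (56/0.37) * (1017*3.4^2/2)
L/D = 151.35135135
rho*v^2/2 = 1017*11.56/2 = 5878.26
dP = 0.035 * 151.35135135 * 5878.26
dP = 31138.9 Pa


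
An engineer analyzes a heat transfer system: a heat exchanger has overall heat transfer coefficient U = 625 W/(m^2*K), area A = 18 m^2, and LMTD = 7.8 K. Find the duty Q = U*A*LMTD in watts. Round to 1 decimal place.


Q = U * A * LMTD
Q = 625 * 18 * 7.8
Q = 87750.0 W


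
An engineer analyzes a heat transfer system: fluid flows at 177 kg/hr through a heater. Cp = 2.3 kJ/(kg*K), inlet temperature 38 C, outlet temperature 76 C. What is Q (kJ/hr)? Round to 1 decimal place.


Q = m_dot * Cp * (T2 - T1)
Q = 177 * 2.3 * (76 - 38)
Q = 177 * 2.3 * 38
Q = 15469.8 kJ/hr


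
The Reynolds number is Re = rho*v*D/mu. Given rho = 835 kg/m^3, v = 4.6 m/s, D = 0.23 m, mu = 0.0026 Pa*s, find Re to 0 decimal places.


Re = rho * v * D / mu
Re = 835 * 4.6 * 0.23 / 0.0026
Re = 883.43 / 0.0026
Re = 339781


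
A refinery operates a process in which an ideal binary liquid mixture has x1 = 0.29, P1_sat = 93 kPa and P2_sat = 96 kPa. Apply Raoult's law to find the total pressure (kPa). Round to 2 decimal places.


P = x1*P1_sat + x2*P2_sat
x2 = 1 - x1 = 1 - 0.29 = 0.71
P = 0.29*93 + 0.71*96
P = 26.97 + 68.16
P = 95.13 kPa


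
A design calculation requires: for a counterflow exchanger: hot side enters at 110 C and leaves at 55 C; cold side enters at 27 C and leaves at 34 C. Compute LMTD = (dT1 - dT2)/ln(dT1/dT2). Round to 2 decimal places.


dT1 = Th_in - Tc_out = 110 - 34 = 76
dT2 = Th_out - Tc_in = 55 - 27 = 28
LMTD = (dT1 - dT2) / ln(dT1/dT2)
LMTD = (76 - 28) / ln(76/28)
LMTD = 48.07 K


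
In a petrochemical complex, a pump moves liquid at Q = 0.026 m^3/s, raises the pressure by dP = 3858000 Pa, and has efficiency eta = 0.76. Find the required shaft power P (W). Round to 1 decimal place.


P = Q * dP / eta
P = 0.026 * 3858000 / 0.76
P = 100308.0 / 0.76
P = 131984.2 W
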